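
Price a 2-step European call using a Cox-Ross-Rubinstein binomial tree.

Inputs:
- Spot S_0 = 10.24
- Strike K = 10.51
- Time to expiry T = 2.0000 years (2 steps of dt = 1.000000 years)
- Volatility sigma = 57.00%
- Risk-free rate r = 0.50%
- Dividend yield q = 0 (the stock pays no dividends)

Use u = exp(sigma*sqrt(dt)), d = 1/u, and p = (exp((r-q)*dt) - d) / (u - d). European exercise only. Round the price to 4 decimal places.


Answer: Price = V(0,0) = 2.8432

Derivation:
dt = T/N = 1.000000
u = exp(sigma*sqrt(dt)) = 1.768267; d = 1/u = 0.565525
p = (exp((r-q)*dt) - d) / (u - d) = 0.365404
Discount per step: exp(-r*dt) = 0.995012
Stock lattice S(k, i) with i counting down-moves:
  k=0: S(0,0) = 10.2400
  k=1: S(1,0) = 18.1071; S(1,1) = 5.7910
  k=2: S(2,0) = 32.0181; S(2,1) = 10.2400; S(2,2) = 3.2749
Terminal payoffs V(N, i) = max(S_T - K, 0):
  V(2,0) = 21.508108; V(2,1) = 0.000000; V(2,2) = 0.000000
Backward induction: V(k, i) = exp(-r*dt) * [p * V(k+1, i) + (1-p) * V(k+1, i+1)].
  V(1,0) = exp(-r*dt) * [p*21.508108 + (1-p)*0.000000] = 7.819960
  V(1,1) = exp(-r*dt) * [p*0.000000 + (1-p)*0.000000] = 0.000000
  V(0,0) = exp(-r*dt) * [p*7.819960 + (1-p)*0.000000] = 2.843196


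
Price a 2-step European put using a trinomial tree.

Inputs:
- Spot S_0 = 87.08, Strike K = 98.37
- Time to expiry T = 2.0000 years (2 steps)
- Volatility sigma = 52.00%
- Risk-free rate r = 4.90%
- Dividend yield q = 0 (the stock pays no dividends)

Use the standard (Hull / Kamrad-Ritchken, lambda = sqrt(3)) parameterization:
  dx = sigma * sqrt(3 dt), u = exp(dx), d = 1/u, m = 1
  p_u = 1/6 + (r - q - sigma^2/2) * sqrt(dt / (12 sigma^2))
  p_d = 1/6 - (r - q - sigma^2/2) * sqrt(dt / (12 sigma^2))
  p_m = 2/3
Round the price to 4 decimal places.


dt = T/N = 1.000000; dx = sigma*sqrt(3*dt) = 0.900666
u = exp(dx) = 2.461243; d = 1/u = 0.406299
p_u = 0.118813, p_m = 0.666667, p_d = 0.214520
Discount per step: exp(-r*dt) = 0.952181
Stock lattice S(k, j) with j the centered position index:
  k=0: S(0,+0) = 87.0800
  k=1: S(1,-1) = 35.3805; S(1,+0) = 87.0800; S(1,+1) = 214.3250
  k=2: S(2,-2) = 14.3751; S(2,-1) = 35.3805; S(2,+0) = 87.0800; S(2,+1) = 214.3250; S(2,+2) = 527.5059
Terminal payoffs V(N, j) = max(K - S_T, 0):
  V(2,-2) = 83.994945; V(2,-1) = 62.989500; V(2,+0) = 11.290000; V(2,+1) = 0.000000; V(2,+2) = 0.000000
Backward induction: V(k, j) = exp(-r*dt) * [p_u * V(k+1, j+1) + p_m * V(k+1, j) + p_d * V(k+1, j-1)]
  V(1,-1) = exp(-r*dt) * [p_u*11.290000 + p_m*62.989500 + p_d*83.994945] = 58.419176
  V(1,+0) = exp(-r*dt) * [p_u*0.000000 + p_m*11.290000 + p_d*62.989500] = 20.033112
  V(1,+1) = exp(-r*dt) * [p_u*0.000000 + p_m*0.000000 + p_d*11.290000] = 2.306118
  V(0,+0) = exp(-r*dt) * [p_u*2.306118 + p_m*20.033112 + p_d*58.419176] = 24.910481

Answer: Price = V(0,0) = 24.9105


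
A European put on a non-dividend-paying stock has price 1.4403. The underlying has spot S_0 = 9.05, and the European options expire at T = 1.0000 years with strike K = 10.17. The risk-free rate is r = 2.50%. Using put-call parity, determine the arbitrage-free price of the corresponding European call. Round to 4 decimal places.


Put-call parity: C - P = S_0 * exp(-qT) - K * exp(-rT).
S_0 * exp(-qT) = 9.0500 * 1.00000000 = 9.05000000
K * exp(-rT) = 10.1700 * 0.97530991 = 9.91890181
C = P + S*exp(-qT) - K*exp(-rT)
C = 1.4403 + 9.05000000 - 9.91890181 = 0.5714

Answer: Call price = 0.5714


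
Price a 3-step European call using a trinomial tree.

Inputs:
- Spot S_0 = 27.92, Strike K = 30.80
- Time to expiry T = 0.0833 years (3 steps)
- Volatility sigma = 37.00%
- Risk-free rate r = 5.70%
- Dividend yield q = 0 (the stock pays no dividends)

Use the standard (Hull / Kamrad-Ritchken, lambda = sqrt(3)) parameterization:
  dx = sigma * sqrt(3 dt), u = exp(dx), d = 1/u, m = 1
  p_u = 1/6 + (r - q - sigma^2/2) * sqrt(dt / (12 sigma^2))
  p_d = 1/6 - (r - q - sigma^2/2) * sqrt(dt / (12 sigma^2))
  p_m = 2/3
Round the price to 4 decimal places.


Answer: Price = V(0,0) = 0.3011

Derivation:
dt = T/N = 0.027767; dx = sigma*sqrt(3*dt) = 0.106788
u = exp(dx) = 1.112699; d = 1/u = 0.898716
p_u = 0.165178, p_m = 0.666667, p_d = 0.168155
Discount per step: exp(-r*dt) = 0.998419
Stock lattice S(k, j) with j the centered position index:
  k=0: S(0,+0) = 27.9200
  k=1: S(1,-1) = 25.0921; S(1,+0) = 27.9200; S(1,+1) = 31.0666
  k=2: S(2,-2) = 22.5507; S(2,-1) = 25.0921; S(2,+0) = 27.9200; S(2,+1) = 31.0666; S(2,+2) = 34.5677
  k=3: S(3,-3) = 20.2667; S(3,-2) = 22.5507; S(3,-1) = 25.0921; S(3,+0) = 27.9200; S(3,+1) = 31.0666; S(3,+2) = 34.5677; S(3,+3) = 38.4635
Terminal payoffs V(N, j) = max(S_T - K, 0):
  V(3,-3) = 0.000000; V(3,-2) = 0.000000; V(3,-1) = 0.000000; V(3,+0) = 0.000000; V(3,+1) = 0.266551; V(3,+2) = 3.767715; V(3,+3) = 7.663456
Backward induction: V(k, j) = exp(-r*dt) * [p_u * V(k+1, j+1) + p_m * V(k+1, j) + p_d * V(k+1, j-1)]
  V(2,-2) = exp(-r*dt) * [p_u*0.000000 + p_m*0.000000 + p_d*0.000000] = 0.000000
  V(2,-1) = exp(-r*dt) * [p_u*0.000000 + p_m*0.000000 + p_d*0.000000] = 0.000000
  V(2,+0) = exp(-r*dt) * [p_u*0.266551 + p_m*0.000000 + p_d*0.000000] = 0.043959
  V(2,+1) = exp(-r*dt) * [p_u*3.767715 + p_m*0.266551 + p_d*0.000000] = 0.798779
  V(2,+2) = exp(-r*dt) * [p_u*7.663456 + p_m*3.767715 + p_d*0.266551] = 3.816422
  V(1,-1) = exp(-r*dt) * [p_u*0.043959 + p_m*0.000000 + p_d*0.000000] = 0.007250
  V(1,+0) = exp(-r*dt) * [p_u*0.798779 + p_m*0.043959 + p_d*0.000000] = 0.160992
  V(1,+1) = exp(-r*dt) * [p_u*3.816422 + p_m*0.798779 + p_d*0.043959] = 1.168450
  V(0,+0) = exp(-r*dt) * [p_u*1.168450 + p_m*0.160992 + p_d*0.007250] = 0.301072


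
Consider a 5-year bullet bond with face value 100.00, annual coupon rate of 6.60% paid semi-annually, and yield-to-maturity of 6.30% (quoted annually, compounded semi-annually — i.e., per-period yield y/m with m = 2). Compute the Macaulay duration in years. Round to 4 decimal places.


Coupon per period c = face * coupon_rate / m = 3.300000
Periods per year m = 2; per-period yield y/m = 0.031500
Number of cashflows N = 10
Cashflows (t years, CF_t, discount factor 1/(1+y/m)^(m*t), PV):
  t = 0.5000: CF_t = 3.300000, DF = 0.969462, PV = 3.199224
  t = 1.0000: CF_t = 3.300000, DF = 0.939856, PV = 3.101526
  t = 1.5000: CF_t = 3.300000, DF = 0.911155, PV = 3.006812
  t = 2.0000: CF_t = 3.300000, DF = 0.883330, PV = 2.914990
  t = 2.5000: CF_t = 3.300000, DF = 0.856355, PV = 2.825972
  t = 3.0000: CF_t = 3.300000, DF = 0.830204, PV = 2.739672
  t = 3.5000: CF_t = 3.300000, DF = 0.804851, PV = 2.656008
  t = 4.0000: CF_t = 3.300000, DF = 0.780272, PV = 2.574898
  t = 4.5000: CF_t = 3.300000, DF = 0.756444, PV = 2.496266
  t = 5.0000: CF_t = 103.300000, DF = 0.733344, PV = 75.754424
Price P = sum_t PV_t = 101.269791
Macaulay numerator sum_t t * PV_t:
  t * PV_t at t = 0.5000: 1.599612
  t * PV_t at t = 1.0000: 3.101526
  t * PV_t at t = 1.5000: 4.510218
  t * PV_t at t = 2.0000: 5.829979
  t * PV_t at t = 2.5000: 7.064929
  t * PV_t at t = 3.0000: 8.219016
  t * PV_t at t = 3.5000: 9.296027
  t * PV_t at t = 4.0000: 10.299593
  t * PV_t at t = 4.5000: 11.233197
  t * PV_t at t = 5.0000: 378.772118
Macaulay duration D = (sum_t t * PV_t) / P = 439.926215 / 101.269791 = 4.344101

Answer: Macaulay duration = 4.3441 years


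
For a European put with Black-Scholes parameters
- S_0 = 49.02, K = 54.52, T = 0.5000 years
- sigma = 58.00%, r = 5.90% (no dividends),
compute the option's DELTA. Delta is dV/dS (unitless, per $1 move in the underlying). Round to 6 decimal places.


d1 = 0.0177039331; d2 = -0.3924180000
phi(d1) = 0.3988797652; exp(-qT) = 1.0000000000; exp(-rT) = 0.9709308776
N(-d1) = 0.4929375215
Delta = -exp(-qT) * N(-d1) = -1.0000000000 * 0.4929375215 = -0.492938

Answer: Delta = -0.492938


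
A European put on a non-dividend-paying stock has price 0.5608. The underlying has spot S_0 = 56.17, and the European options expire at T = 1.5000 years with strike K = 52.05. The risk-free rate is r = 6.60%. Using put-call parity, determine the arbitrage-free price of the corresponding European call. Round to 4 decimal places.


Answer: Call price = 9.5869

Derivation:
Put-call parity: C - P = S_0 * exp(-qT) - K * exp(-rT).
S_0 * exp(-qT) = 56.1700 * 1.00000000 = 56.17000000
K * exp(-rT) = 52.0500 * 0.90574271 = 47.14390795
C = P + S*exp(-qT) - K*exp(-rT)
C = 0.5608 + 56.17000000 - 47.14390795 = 9.5869


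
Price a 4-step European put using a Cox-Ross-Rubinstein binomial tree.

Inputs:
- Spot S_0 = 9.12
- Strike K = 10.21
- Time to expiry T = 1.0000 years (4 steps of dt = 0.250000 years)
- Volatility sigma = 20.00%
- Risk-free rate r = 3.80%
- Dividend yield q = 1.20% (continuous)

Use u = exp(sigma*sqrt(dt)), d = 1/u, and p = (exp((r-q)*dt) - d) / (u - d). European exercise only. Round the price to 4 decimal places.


Answer: Price = V(0,0) = 1.2655

Derivation:
dt = T/N = 0.250000
u = exp(sigma*sqrt(dt)) = 1.105171; d = 1/u = 0.904837
p = (exp((r-q)*dt) - d) / (u - d) = 0.507572
Discount per step: exp(-r*dt) = 0.990545
Stock lattice S(k, i) with i counting down-moves:
  k=0: S(0,0) = 9.1200
  k=1: S(1,0) = 10.0792; S(1,1) = 8.2521
  k=2: S(2,0) = 11.1392; S(2,1) = 9.1200; S(2,2) = 7.4668
  k=3: S(3,0) = 12.3107; S(3,1) = 10.0792; S(3,2) = 8.2521; S(3,3) = 6.7563
  k=4: S(4,0) = 13.6054; S(4,1) = 11.1392; S(4,2) = 9.1200; S(4,3) = 7.4668; S(4,4) = 6.1133
Terminal payoffs V(N, i) = max(K - S_T, 0):
  V(4,0) = 0.000000; V(4,1) = 0.000000; V(4,2) = 1.090000; V(4,3) = 2.743176; V(4,4) = 4.096681
Backward induction: V(k, i) = exp(-r*dt) * [p * V(k+1, i) + (1-p) * V(k+1, i+1)].
  V(3,0) = exp(-r*dt) * [p*0.000000 + (1-p)*0.000000] = 0.000000
  V(3,1) = exp(-r*dt) * [p*0.000000 + (1-p)*1.090000] = 0.531671
  V(3,2) = exp(-r*dt) * [p*1.090000 + (1-p)*2.743176] = 1.886066
  V(3,3) = exp(-r*dt) * [p*2.743176 + (1-p)*4.096681] = 3.377441
  V(2,0) = exp(-r*dt) * [p*0.000000 + (1-p)*0.531671] = 0.259334
  V(2,1) = exp(-r*dt) * [p*0.531671 + (1-p)*1.886066] = 1.187280
  V(2,2) = exp(-r*dt) * [p*1.886066 + (1-p)*3.377441] = 2.595684
  V(1,0) = exp(-r*dt) * [p*0.259334 + (1-p)*1.187280] = 0.709508
  V(1,1) = exp(-r*dt) * [p*1.187280 + (1-p)*2.595684] = 1.863034
  V(0,0) = exp(-r*dt) * [p*0.709508 + (1-p)*1.863034] = 1.265457


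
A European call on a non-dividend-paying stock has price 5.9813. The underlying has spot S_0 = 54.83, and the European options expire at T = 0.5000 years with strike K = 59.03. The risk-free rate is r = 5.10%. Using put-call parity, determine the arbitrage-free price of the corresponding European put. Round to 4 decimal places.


Put-call parity: C - P = S_0 * exp(-qT) - K * exp(-rT).
S_0 * exp(-qT) = 54.8300 * 1.00000000 = 54.83000000
K * exp(-rT) = 59.0300 * 0.97482238 = 57.54376503
P = C - S*exp(-qT) + K*exp(-rT)
P = 5.9813 - 54.83000000 + 57.54376503 = 8.6951

Answer: Put price = 8.6951


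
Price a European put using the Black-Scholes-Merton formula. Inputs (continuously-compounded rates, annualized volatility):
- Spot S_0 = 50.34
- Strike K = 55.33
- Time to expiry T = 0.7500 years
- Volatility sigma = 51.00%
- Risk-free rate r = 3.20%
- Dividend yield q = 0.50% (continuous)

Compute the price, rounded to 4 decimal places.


Answer: Price = 11.1628

Derivation:
d1 = (ln(S/K) + (r - q + 0.5*sigma^2) * T) / (sigma * sqrt(T)) = 0.05269110
d2 = d1 - sigma * sqrt(T) = -0.38898186
exp(-rT) = 0.97628571; exp(-qT) = 0.99625702
P = K * exp(-rT) * N(-d2) - S_0 * exp(-qT) * N(-d1)
N(-d1) = 0.47898902; N(-d2) = 0.65135522
P = 55.3300 * 0.97628571 * 0.65135522 - 50.3400 * 0.99625702 * 0.47898902 = 11.1628


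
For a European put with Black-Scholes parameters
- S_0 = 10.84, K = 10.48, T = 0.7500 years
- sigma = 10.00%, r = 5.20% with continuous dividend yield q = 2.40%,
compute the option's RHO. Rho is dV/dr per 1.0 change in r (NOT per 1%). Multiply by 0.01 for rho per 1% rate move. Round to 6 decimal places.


Answer: Rho = -2.100526

Derivation:
d1 = 0.6757806049; d2 = 0.5891780645
phi(d1) = 0.3174997506; exp(-qT) = 0.9821610324; exp(-rT) = 0.9617507091
N(-d2) = 0.2778709152
Rho = -K*T*exp(-rT)*N(-d2) = -10.4800 * 0.7500 * 0.9617507091 * 0.2778709152 = -2.100526


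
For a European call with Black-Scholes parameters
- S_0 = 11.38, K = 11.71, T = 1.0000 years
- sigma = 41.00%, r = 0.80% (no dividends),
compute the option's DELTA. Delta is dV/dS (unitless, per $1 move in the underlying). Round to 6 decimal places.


d1 = 0.1547908563; d2 = -0.2552091437
phi(d1) = 0.3941914248; exp(-qT) = 1.0000000000; exp(-rT) = 0.9920319148
N(d1) = 0.5615069000
Delta = exp(-qT) * N(d1) = 1.0000000000 * 0.5615069000 = 0.561507

Answer: Delta = 0.561507


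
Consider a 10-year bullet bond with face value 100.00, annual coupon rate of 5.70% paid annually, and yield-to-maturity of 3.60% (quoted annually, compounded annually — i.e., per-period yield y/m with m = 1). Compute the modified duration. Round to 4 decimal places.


Coupon per period c = face * coupon_rate / m = 5.700000
Periods per year m = 1; per-period yield y/m = 0.036000
Number of cashflows N = 10
Cashflows (t years, CF_t, discount factor 1/(1+y/m)^(m*t), PV):
  t = 1.0000: CF_t = 5.700000, DF = 0.965251, PV = 5.501931
  t = 2.0000: CF_t = 5.700000, DF = 0.931709, PV = 5.310744
  t = 3.0000: CF_t = 5.700000, DF = 0.899333, PV = 5.126201
  t = 4.0000: CF_t = 5.700000, DF = 0.868082, PV = 4.948070
  t = 5.0000: CF_t = 5.700000, DF = 0.837917, PV = 4.776129
  t = 6.0000: CF_t = 5.700000, DF = 0.808801, PV = 4.610163
  t = 7.0000: CF_t = 5.700000, DF = 0.780696, PV = 4.449965
  t = 8.0000: CF_t = 5.700000, DF = 0.753567, PV = 4.295333
  t = 9.0000: CF_t = 5.700000, DF = 0.727381, PV = 4.146074
  t = 10.0000: CF_t = 105.700000, DF = 0.702106, PV = 74.212563
Price P = sum_t PV_t = 117.377172
First compute Macaulay numerator sum_t t * PV_t:
  t * PV_t at t = 1.0000: 5.501931
  t * PV_t at t = 2.0000: 10.621487
  t * PV_t at t = 3.0000: 15.378602
  t * PV_t at t = 4.0000: 19.792280
  t * PV_t at t = 5.0000: 23.880647
  t * PV_t at t = 6.0000: 27.660981
  t * PV_t at t = 7.0000: 31.149753
  t * PV_t at t = 8.0000: 34.362662
  t * PV_t at t = 9.0000: 37.314667
  t * PV_t at t = 10.0000: 742.125634
Macaulay duration D = 947.788643 / 117.377172 = 8.074727
Modified duration = D / (1 + y/m) = 8.074727 / (1 + 0.036000) = 7.794138

Answer: Modified duration = 7.7941


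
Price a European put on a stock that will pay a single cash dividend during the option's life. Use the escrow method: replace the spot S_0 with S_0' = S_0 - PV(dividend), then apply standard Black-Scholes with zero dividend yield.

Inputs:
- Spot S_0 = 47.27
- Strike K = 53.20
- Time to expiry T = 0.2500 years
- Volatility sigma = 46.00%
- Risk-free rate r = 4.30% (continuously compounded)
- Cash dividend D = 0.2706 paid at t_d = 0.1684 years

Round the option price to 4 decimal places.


PV(D) = D * exp(-r * t_d) = 0.2706 * 0.99278495 = 0.26864761
S_0' = S_0 - PV(D) = 47.2700 - 0.26864761 = 47.00135239
d1 = (ln(S_0'/K) + (r + sigma^2/2)*T) / (sigma*sqrt(T)) = -0.37687835
d2 = d1 - sigma*sqrt(T) = -0.60687835
exp(-rT) = 0.98930757
N(-d1) = 0.64686799; N(-d2) = 0.72803418
P = K * exp(-rT) * N(-d2) - S_0' * N(-d1) = 53.2000 * 0.98930757 * 0.72803418 - 47.00135239 * 0.64686799 = 7.9136

Answer: Price = 7.9136


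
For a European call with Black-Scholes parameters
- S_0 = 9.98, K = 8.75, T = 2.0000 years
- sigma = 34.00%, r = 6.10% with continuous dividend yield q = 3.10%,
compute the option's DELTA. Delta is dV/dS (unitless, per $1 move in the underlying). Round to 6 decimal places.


Answer: Delta = 0.694109

Derivation:
d1 = 0.6387449245; d2 = 0.1579123133
phi(d1) = 0.3253232185; exp(-qT) = 0.9398828868; exp(-rT) = 0.8851483685
N(d1) = 0.7385055588
Delta = exp(-qT) * N(d1) = 0.9398828868 * 0.7385055588 = 0.694109


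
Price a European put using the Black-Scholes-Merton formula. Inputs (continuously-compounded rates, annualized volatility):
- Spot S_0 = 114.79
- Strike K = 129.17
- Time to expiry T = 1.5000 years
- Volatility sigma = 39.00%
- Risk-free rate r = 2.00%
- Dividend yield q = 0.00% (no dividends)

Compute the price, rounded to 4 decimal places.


Answer: Price = 28.3220

Derivation:
d1 = (ln(S/K) + (r - q + 0.5*sigma^2) * T) / (sigma * sqrt(T)) = 0.05453780
d2 = d1 - sigma * sqrt(T) = -0.42311270
exp(-rT) = 0.97044553; exp(-qT) = 1.00000000
P = K * exp(-rT) * N(-d2) - S_0 * exp(-qT) * N(-d1)
N(-d1) = 0.47825335; N(-d2) = 0.66389348
P = 129.1700 * 0.97044553 * 0.66389348 - 114.7900 * 1.00000000 * 0.47825335 = 28.3220


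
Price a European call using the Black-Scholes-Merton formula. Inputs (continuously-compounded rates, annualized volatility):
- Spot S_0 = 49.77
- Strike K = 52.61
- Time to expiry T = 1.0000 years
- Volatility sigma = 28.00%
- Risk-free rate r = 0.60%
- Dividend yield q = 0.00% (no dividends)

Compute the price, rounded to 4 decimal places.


Answer: Price = 4.5073

Derivation:
d1 = (ln(S/K) + (r - q + 0.5*sigma^2) * T) / (sigma * sqrt(T)) = -0.03676365
d2 = d1 - sigma * sqrt(T) = -0.31676365
exp(-rT) = 0.99401796; exp(-qT) = 1.00000000
C = S_0 * exp(-qT) * N(d1) - K * exp(-rT) * N(d2)
N(d1) = 0.48533673; N(d2) = 0.37571147
C = 49.7700 * 1.00000000 * 0.48533673 - 52.6100 * 0.99401796 * 0.37571147 = 4.5073


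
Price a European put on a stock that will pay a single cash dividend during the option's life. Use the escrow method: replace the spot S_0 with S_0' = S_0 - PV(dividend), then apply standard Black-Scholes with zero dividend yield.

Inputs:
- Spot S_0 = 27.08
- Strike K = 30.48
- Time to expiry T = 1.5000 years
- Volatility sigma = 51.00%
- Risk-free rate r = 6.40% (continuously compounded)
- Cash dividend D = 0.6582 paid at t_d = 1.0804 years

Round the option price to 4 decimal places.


Answer: Price = 7.2683

Derivation:
PV(D) = D * exp(-r * t_d) = 0.6582 * 0.93319080 = 0.61422618
S_0' = S_0 - PV(D) = 27.0800 - 0.61422618 = 26.46577382
d1 = (ln(S_0'/K) + (r + sigma^2/2)*T) / (sigma*sqrt(T)) = 0.23991649
d2 = d1 - sigma*sqrt(T) = -0.38470339
exp(-rT) = 0.90846402
N(-d1) = 0.40519750; N(-d2) = 0.64977141
P = K * exp(-rT) * N(-d2) - S_0' * N(-d1) = 30.4800 * 0.90846402 * 0.64977141 - 26.46577382 * 0.40519750 = 7.2683


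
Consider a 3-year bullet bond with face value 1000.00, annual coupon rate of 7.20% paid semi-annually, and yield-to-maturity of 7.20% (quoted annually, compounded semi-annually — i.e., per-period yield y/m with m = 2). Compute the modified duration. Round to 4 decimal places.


Coupon per period c = face * coupon_rate / m = 36.000000
Periods per year m = 2; per-period yield y/m = 0.036000
Number of cashflows N = 6
Cashflows (t years, CF_t, discount factor 1/(1+y/m)^(m*t), PV):
  t = 0.5000: CF_t = 36.000000, DF = 0.965251, PV = 34.749035
  t = 1.0000: CF_t = 36.000000, DF = 0.931709, PV = 33.541539
  t = 1.5000: CF_t = 36.000000, DF = 0.899333, PV = 32.376003
  t = 2.0000: CF_t = 36.000000, DF = 0.868082, PV = 31.250968
  t = 2.5000: CF_t = 36.000000, DF = 0.837917, PV = 30.165027
  t = 3.0000: CF_t = 1036.000000, DF = 0.808801, PV = 837.917427
Price P = sum_t PV_t = 1000.000000
First compute Macaulay numerator sum_t t * PV_t:
  t * PV_t at t = 0.5000: 17.374517
  t * PV_t at t = 1.0000: 33.541539
  t * PV_t at t = 1.5000: 48.564005
  t * PV_t at t = 2.0000: 62.501937
  t * PV_t at t = 2.5000: 75.412568
  t * PV_t at t = 3.0000: 2513.752281
Macaulay duration D = 2751.146848 / 1000.000000 = 2.751147
Modified duration = D / (1 + y/m) = 2.751147 / (1 + 0.036000) = 2.655547

Answer: Modified duration = 2.6555


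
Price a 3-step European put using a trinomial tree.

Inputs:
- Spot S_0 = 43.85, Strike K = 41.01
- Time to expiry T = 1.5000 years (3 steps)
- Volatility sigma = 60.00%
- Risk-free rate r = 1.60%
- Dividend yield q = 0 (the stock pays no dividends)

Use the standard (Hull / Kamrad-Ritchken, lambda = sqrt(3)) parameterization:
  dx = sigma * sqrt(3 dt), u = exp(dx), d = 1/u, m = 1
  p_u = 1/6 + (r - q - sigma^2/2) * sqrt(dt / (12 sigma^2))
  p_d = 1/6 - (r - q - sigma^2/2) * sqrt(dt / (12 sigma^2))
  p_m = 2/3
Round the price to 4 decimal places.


dt = T/N = 0.500000; dx = sigma*sqrt(3*dt) = 0.734847
u = exp(dx) = 2.085163; d = 1/u = 0.479579
p_u = 0.110873, p_m = 0.666667, p_d = 0.222461
Discount per step: exp(-r*dt) = 0.992032
Stock lattice S(k, j) with j the centered position index:
  k=0: S(0,+0) = 43.8500
  k=1: S(1,-1) = 21.0295; S(1,+0) = 43.8500; S(1,+1) = 91.4344
  k=2: S(2,-2) = 10.0853; S(2,-1) = 21.0295; S(2,+0) = 43.8500; S(2,+1) = 91.4344; S(2,+2) = 190.6556
  k=3: S(3,-3) = 4.8367; S(3,-2) = 10.0853; S(3,-1) = 21.0295; S(3,+0) = 43.8500; S(3,+1) = 91.4344; S(3,+2) = 190.6556; S(3,+3) = 397.5479
Terminal payoffs V(N, j) = max(K - S_T, 0):
  V(3,-3) = 36.173294; V(3,-2) = 30.924680; V(3,-1) = 19.980467; V(3,+0) = 0.000000; V(3,+1) = 0.000000; V(3,+2) = 0.000000; V(3,+3) = 0.000000
Backward induction: V(k, j) = exp(-r*dt) * [p_u * V(k+1, j+1) + p_m * V(k+1, j) + p_d * V(k+1, j-1)]
  V(2,-2) = exp(-r*dt) * [p_u*19.980467 + p_m*30.924680 + p_d*36.173294] = 30.632830
  V(2,-1) = exp(-r*dt) * [p_u*0.000000 + p_m*19.980467 + p_d*30.924680] = 20.038880
  V(2,+0) = exp(-r*dt) * [p_u*0.000000 + p_m*0.000000 + p_d*19.980467] = 4.409450
  V(2,+1) = exp(-r*dt) * [p_u*0.000000 + p_m*0.000000 + p_d*0.000000] = 0.000000
  V(2,+2) = exp(-r*dt) * [p_u*0.000000 + p_m*0.000000 + p_d*0.000000] = 0.000000
  V(1,-1) = exp(-r*dt) * [p_u*4.409450 + p_m*20.038880 + p_d*30.632830] = 20.498096
  V(1,+0) = exp(-r*dt) * [p_u*0.000000 + p_m*4.409450 + p_d*20.038880] = 7.338550
  V(1,+1) = exp(-r*dt) * [p_u*0.000000 + p_m*0.000000 + p_d*4.409450] = 0.973113
  V(0,+0) = exp(-r*dt) * [p_u*0.973113 + p_m*7.338550 + p_d*20.498096] = 9.484100

Answer: Price = V(0,0) = 9.4841


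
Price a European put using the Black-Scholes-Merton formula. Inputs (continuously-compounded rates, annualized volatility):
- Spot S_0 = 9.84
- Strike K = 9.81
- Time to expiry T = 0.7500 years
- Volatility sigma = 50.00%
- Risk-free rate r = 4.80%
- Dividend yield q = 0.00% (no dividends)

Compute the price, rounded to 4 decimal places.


d1 = (ln(S/K) + (r - q + 0.5*sigma^2) * T) / (sigma * sqrt(T)) = 0.30669640
d2 = d1 - sigma * sqrt(T) = -0.12631630
exp(-rT) = 0.96464029; exp(-qT) = 1.00000000
P = K * exp(-rT) * N(-d2) - S_0 * exp(-qT) * N(-d1)
N(-d1) = 0.37953723; N(-d2) = 0.55025922
P = 9.8100 * 0.96464029 * 0.55025922 - 9.8400 * 1.00000000 * 0.37953723 = 1.4725

Answer: Price = 1.4725


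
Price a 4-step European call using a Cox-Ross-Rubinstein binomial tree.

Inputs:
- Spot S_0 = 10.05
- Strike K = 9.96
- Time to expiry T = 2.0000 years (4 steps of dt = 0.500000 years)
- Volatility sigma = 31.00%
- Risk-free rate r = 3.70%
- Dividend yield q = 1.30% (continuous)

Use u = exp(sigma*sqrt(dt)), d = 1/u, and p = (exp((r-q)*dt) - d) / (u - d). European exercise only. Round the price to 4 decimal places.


dt = T/N = 0.500000
u = exp(sigma*sqrt(dt)) = 1.245084; d = 1/u = 0.803159
p = (exp((r-q)*dt) - d) / (u - d) = 0.472735
Discount per step: exp(-r*dt) = 0.981670
Stock lattice S(k, i) with i counting down-moves:
  k=0: S(0,0) = 10.0500
  k=1: S(1,0) = 12.5131; S(1,1) = 8.0717
  k=2: S(2,0) = 15.5799; S(2,1) = 10.0500; S(2,2) = 6.4829
  k=3: S(3,0) = 19.3982; S(3,1) = 12.5131; S(3,2) = 8.0717; S(3,3) = 5.2068
  k=4: S(4,0) = 24.1524; S(4,1) = 15.5799; S(4,2) = 10.0500; S(4,3) = 6.4829; S(4,4) = 4.1819
Terminal payoffs V(N, i) = max(S_T - K, 0):
  V(4,0) = 14.192431; V(4,1) = 5.619857; V(4,2) = 0.090000; V(4,3) = 0.000000; V(4,4) = 0.000000
Backward induction: V(k, i) = exp(-r*dt) * [p * V(k+1, i) + (1-p) * V(k+1, i+1)].
  V(3,0) = exp(-r*dt) * [p*14.192431 + (1-p)*5.619857] = 9.495119
  V(3,1) = exp(-r*dt) * [p*5.619857 + (1-p)*0.090000] = 2.654590
  V(3,2) = exp(-r*dt) * [p*0.090000 + (1-p)*0.000000] = 0.041766
  V(3,3) = exp(-r*dt) * [p*0.000000 + (1-p)*0.000000] = 0.000000
  V(2,0) = exp(-r*dt) * [p*9.495119 + (1-p)*2.654590] = 5.780415
  V(2,1) = exp(-r*dt) * [p*2.654590 + (1-p)*0.041766] = 1.253534
  V(2,2) = exp(-r*dt) * [p*0.041766 + (1-p)*0.000000] = 0.019382
  V(1,0) = exp(-r*dt) * [p*5.780415 + (1-p)*1.253534] = 3.331346
  V(1,1) = exp(-r*dt) * [p*1.253534 + (1-p)*0.019382] = 0.591760
  V(0,0) = exp(-r*dt) * [p*3.331346 + (1-p)*0.591760] = 1.852272

Answer: Price = V(0,0) = 1.8523


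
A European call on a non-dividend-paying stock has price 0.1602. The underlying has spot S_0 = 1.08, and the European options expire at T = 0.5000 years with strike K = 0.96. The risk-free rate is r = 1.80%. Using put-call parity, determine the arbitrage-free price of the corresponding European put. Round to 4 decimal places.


Put-call parity: C - P = S_0 * exp(-qT) - K * exp(-rT).
S_0 * exp(-qT) = 1.0800 * 1.00000000 = 1.08000000
K * exp(-rT) = 0.9600 * 0.99104038 = 0.95139876
P = C - S*exp(-qT) + K*exp(-rT)
P = 0.1602 - 1.08000000 + 0.95139876 = 0.0316

Answer: Put price = 0.0316


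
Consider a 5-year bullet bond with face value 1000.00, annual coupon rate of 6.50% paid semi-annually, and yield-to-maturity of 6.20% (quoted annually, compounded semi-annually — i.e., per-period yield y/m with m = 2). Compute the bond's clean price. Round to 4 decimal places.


Coupon per period c = face * coupon_rate / m = 32.500000
Periods per year m = 2; per-period yield y/m = 0.031000
Number of cashflows N = 10
Cashflows (t years, CF_t, discount factor 1/(1+y/m)^(m*t), PV):
  t = 0.5000: CF_t = 32.500000, DF = 0.969932, PV = 31.522793
  t = 1.0000: CF_t = 32.500000, DF = 0.940768, PV = 30.574969
  t = 1.5000: CF_t = 32.500000, DF = 0.912481, PV = 29.655644
  t = 2.0000: CF_t = 32.500000, DF = 0.885045, PV = 28.763962
  t = 2.5000: CF_t = 32.500000, DF = 0.858434, PV = 27.899090
  t = 3.0000: CF_t = 32.500000, DF = 0.832622, PV = 27.060223
  t = 3.5000: CF_t = 32.500000, DF = 0.807587, PV = 26.246579
  t = 4.0000: CF_t = 32.500000, DF = 0.783305, PV = 25.457400
  t = 4.5000: CF_t = 32.500000, DF = 0.759752, PV = 24.691949
  t = 5.0000: CF_t = 1032.500000, DF = 0.736908, PV = 760.857643
Price P = sum_t PV_t = 1012.730252

Answer: Price = 1012.7303


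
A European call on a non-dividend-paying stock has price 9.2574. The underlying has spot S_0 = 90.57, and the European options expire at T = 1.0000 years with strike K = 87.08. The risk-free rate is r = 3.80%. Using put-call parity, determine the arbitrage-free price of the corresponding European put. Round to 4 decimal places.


Put-call parity: C - P = S_0 * exp(-qT) - K * exp(-rT).
S_0 * exp(-qT) = 90.5700 * 1.00000000 = 90.57000000
K * exp(-rT) = 87.0800 * 0.96271294 = 83.83304289
P = C - S*exp(-qT) + K*exp(-rT)
P = 9.2574 - 90.57000000 + 83.83304289 = 2.5204

Answer: Put price = 2.5204


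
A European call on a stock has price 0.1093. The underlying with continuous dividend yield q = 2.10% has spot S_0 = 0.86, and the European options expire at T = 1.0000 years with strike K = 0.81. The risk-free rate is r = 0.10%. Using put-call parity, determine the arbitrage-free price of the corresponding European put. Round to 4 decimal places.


Answer: Put price = 0.0764

Derivation:
Put-call parity: C - P = S_0 * exp(-qT) - K * exp(-rT).
S_0 * exp(-qT) = 0.8600 * 0.97921896 = 0.84212831
K * exp(-rT) = 0.8100 * 0.99900050 = 0.80919040
P = C - S*exp(-qT) + K*exp(-rT)
P = 0.1093 - 0.84212831 + 0.80919040 = 0.0764


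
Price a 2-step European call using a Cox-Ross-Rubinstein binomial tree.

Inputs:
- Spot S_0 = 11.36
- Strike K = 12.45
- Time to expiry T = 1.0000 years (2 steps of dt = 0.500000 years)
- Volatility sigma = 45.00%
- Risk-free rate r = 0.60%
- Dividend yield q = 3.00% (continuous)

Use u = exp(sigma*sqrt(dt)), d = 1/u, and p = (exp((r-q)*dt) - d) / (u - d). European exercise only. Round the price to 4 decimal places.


dt = T/N = 0.500000
u = exp(sigma*sqrt(dt)) = 1.374648; d = 1/u = 0.727459
p = (exp((r-q)*dt) - d) / (u - d) = 0.402684
Discount per step: exp(-r*dt) = 0.997004
Stock lattice S(k, i) with i counting down-moves:
  k=0: S(0,0) = 11.3600
  k=1: S(1,0) = 15.6160; S(1,1) = 8.2639
  k=2: S(2,0) = 21.4665; S(2,1) = 11.3600; S(2,2) = 6.0117
Terminal payoffs V(N, i) = max(S_T - K, 0):
  V(2,0) = 9.016520; V(2,1) = 0.000000; V(2,2) = 0.000000
Backward induction: V(k, i) = exp(-r*dt) * [p * V(k+1, i) + (1-p) * V(k+1, i+1)].
  V(1,0) = exp(-r*dt) * [p*9.016520 + (1-p)*0.000000] = 3.619933
  V(1,1) = exp(-r*dt) * [p*0.000000 + (1-p)*0.000000] = 0.000000
  V(0,0) = exp(-r*dt) * [p*3.619933 + (1-p)*0.000000] = 1.453323

Answer: Price = V(0,0) = 1.4533


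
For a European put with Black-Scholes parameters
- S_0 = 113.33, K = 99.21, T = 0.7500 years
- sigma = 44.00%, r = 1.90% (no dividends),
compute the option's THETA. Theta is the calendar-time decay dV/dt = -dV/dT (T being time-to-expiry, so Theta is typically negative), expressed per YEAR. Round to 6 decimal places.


d1 = 0.5771274673; d2 = 0.1960762896
phi(d1) = 0.3377407837; exp(-qT) = 1.0000000000; exp(-rT) = 0.9858510507
Theta = -S*exp(-qT)*phi(d1)*sigma/(2*sqrt(T)) + r*K*exp(-rT)*N(-d2) - q*S*exp(-qT)*N(-d1)
N(-d1) = 0.2819266753; N(-d2) = 0.4222752271; sqrt(T) = 0.8660254038
Term 1 = -113.3300 * 1.0000000000 * 0.3377407837 * 0.4400 / (2 * 0.8660254038) = -9.7234513292
Term 2 = 0.0190 * 99.2100 * 0.9858510507 * 0.4222752271 = 0.7847222349
Term 3 = 0 (no dividend yield, q = 0)
Theta = -9.7234513292 + (0.7847222349) + (0.0000000000) = -8.938729

Answer: Theta = -8.938729


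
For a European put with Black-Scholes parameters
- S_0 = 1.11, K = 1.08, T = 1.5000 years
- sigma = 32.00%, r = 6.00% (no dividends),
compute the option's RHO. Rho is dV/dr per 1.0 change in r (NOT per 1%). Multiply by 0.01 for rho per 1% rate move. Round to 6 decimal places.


d1 = 0.4955087451; d2 = 0.1035903863
phi(d1) = 0.3528532639; exp(-qT) = 1.0000000000; exp(-rT) = 0.9139311853
N(-d2) = 0.4587472086
Rho = -K*T*exp(-rT)*N(-d2) = -1.0800 * 1.5000 * 0.9139311853 * 0.4587472086 = -0.679207

Answer: Rho = -0.679207


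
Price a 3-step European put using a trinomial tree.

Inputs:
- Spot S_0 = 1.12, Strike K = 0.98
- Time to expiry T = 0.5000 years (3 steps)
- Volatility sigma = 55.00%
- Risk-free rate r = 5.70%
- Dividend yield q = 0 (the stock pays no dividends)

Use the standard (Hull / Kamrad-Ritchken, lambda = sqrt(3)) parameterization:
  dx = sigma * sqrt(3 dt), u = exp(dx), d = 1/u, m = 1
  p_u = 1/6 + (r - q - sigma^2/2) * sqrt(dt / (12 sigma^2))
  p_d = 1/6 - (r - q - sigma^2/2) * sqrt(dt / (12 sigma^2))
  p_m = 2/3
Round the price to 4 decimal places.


Answer: Price = V(0,0) = 0.0924

Derivation:
dt = T/N = 0.166667; dx = sigma*sqrt(3*dt) = 0.388909
u = exp(dx) = 1.475370; d = 1/u = 0.677796
p_u = 0.146471, p_m = 0.666667, p_d = 0.186862
Discount per step: exp(-r*dt) = 0.990545
Stock lattice S(k, j) with j the centered position index:
  k=0: S(0,+0) = 1.1200
  k=1: S(1,-1) = 0.7591; S(1,+0) = 1.1200; S(1,+1) = 1.6524
  k=2: S(2,-2) = 0.5145; S(2,-1) = 0.7591; S(2,+0) = 1.1200; S(2,+1) = 1.6524; S(2,+2) = 2.4379
  k=3: S(3,-3) = 0.3488; S(3,-2) = 0.5145; S(3,-1) = 0.7591; S(3,+0) = 1.1200; S(3,+1) = 1.6524; S(3,+2) = 2.4379; S(3,+3) = 3.5968
Terminal payoffs V(N, j) = max(K - S_T, 0):
  V(3,-3) = 0.631249; V(3,-2) = 0.465463; V(3,-1) = 0.220868; V(3,+0) = 0.000000; V(3,+1) = 0.000000; V(3,+2) = 0.000000; V(3,+3) = 0.000000
Backward induction: V(k, j) = exp(-r*dt) * [p_u * V(k+1, j+1) + p_m * V(k+1, j) + p_d * V(k+1, j-1)]
  V(2,-2) = exp(-r*dt) * [p_u*0.220868 + p_m*0.465463 + p_d*0.631249] = 0.456261
  V(2,-1) = exp(-r*dt) * [p_u*0.000000 + p_m*0.220868 + p_d*0.465463] = 0.232008
  V(2,+0) = exp(-r*dt) * [p_u*0.000000 + p_m*0.000000 + p_d*0.220868] = 0.040882
  V(2,+1) = exp(-r*dt) * [p_u*0.000000 + p_m*0.000000 + p_d*0.000000] = 0.000000
  V(2,+2) = exp(-r*dt) * [p_u*0.000000 + p_m*0.000000 + p_d*0.000000] = 0.000000
  V(1,-1) = exp(-r*dt) * [p_u*0.040882 + p_m*0.232008 + p_d*0.456261] = 0.243593
  V(1,+0) = exp(-r*dt) * [p_u*0.000000 + p_m*0.040882 + p_d*0.232008] = 0.069940
  V(1,+1) = exp(-r*dt) * [p_u*0.000000 + p_m*0.000000 + p_d*0.040882] = 0.007567
  V(0,+0) = exp(-r*dt) * [p_u*0.007567 + p_m*0.069940 + p_d*0.243593] = 0.092372


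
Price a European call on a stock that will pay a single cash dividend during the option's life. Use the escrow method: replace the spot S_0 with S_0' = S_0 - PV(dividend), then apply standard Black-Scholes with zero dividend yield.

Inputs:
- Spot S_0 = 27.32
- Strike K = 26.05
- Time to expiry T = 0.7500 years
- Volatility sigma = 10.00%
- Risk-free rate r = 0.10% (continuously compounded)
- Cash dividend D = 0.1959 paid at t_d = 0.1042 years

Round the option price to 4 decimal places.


PV(D) = D * exp(-r * t_d) = 0.1959 * 0.99989581 = 0.19587959
S_0' = S_0 - PV(D) = 27.3200 - 0.19587959 = 27.12412041
d1 = (ln(S_0'/K) + (r + sigma^2/2)*T) / (sigma*sqrt(T)) = 0.51852539
d2 = d1 - sigma*sqrt(T) = 0.43192285
exp(-rT) = 0.99925028
N(d1) = 0.69795412; N(d2) = 0.66710126
C = S_0' * N(d1) - K * exp(-rT) * N(d2) = 27.12412041 * 0.69795412 - 26.0500 * 0.99925028 * 0.66710126 = 1.5664

Answer: Price = 1.5664


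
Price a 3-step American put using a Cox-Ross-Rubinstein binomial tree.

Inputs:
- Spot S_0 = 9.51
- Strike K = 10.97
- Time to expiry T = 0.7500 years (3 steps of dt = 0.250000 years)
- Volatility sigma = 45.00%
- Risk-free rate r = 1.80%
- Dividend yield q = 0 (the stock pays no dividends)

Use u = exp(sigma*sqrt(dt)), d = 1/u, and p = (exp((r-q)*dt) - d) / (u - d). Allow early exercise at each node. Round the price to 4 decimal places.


Answer: Price = V(0,0) = 2.3516

Derivation:
dt = T/N = 0.250000
u = exp(sigma*sqrt(dt)) = 1.252323; d = 1/u = 0.798516
p = (exp((r-q)*dt) - d) / (u - d) = 0.453925
Discount per step: exp(-r*dt) = 0.995510
Stock lattice S(k, i) with i counting down-moves:
  k=0: S(0,0) = 9.5100
  k=1: S(1,0) = 11.9096; S(1,1) = 7.5939
  k=2: S(2,0) = 14.9146; S(2,1) = 9.5100; S(2,2) = 6.0638
  k=3: S(3,0) = 18.6780; S(3,1) = 11.9096; S(3,2) = 7.5939; S(3,3) = 4.8421
Terminal payoffs V(N, i) = max(K - S_T, 0):
  V(3,0) = 0.000000; V(3,1) = 0.000000; V(3,2) = 3.376111; V(3,3) = 6.127922
Backward induction: V(k, i) = exp(-r*dt) * [p * V(k+1, i) + (1-p) * V(k+1, i+1)]; then take max(V_cont, immediate exercise) for American.
  V(2,0) = exp(-r*dt) * [p*0.000000 + (1-p)*0.000000] = 0.000000; exercise = 0.000000; V(2,0) = max -> 0.000000
  V(2,1) = exp(-r*dt) * [p*0.000000 + (1-p)*3.376111] = 1.835334; exercise = 1.460000; V(2,1) = max -> 1.835334
  V(2,2) = exp(-r*dt) * [p*3.376111 + (1-p)*6.127922] = 4.856902; exercise = 4.906156; V(2,2) = max -> 4.906156
  V(1,0) = exp(-r*dt) * [p*0.000000 + (1-p)*1.835334] = 0.997731; exercise = 0.000000; V(1,0) = max -> 0.997731
  V(1,1) = exp(-r*dt) * [p*1.835334 + (1-p)*4.906156] = 3.496465; exercise = 3.376111; V(1,1) = max -> 3.496465
  V(0,0) = exp(-r*dt) * [p*0.997731 + (1-p)*3.496465] = 2.351622; exercise = 1.460000; V(0,0) = max -> 2.351622


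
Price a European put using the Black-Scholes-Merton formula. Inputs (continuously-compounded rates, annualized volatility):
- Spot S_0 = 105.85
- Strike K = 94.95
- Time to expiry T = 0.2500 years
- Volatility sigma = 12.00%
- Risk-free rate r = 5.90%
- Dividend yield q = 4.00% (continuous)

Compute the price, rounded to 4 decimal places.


d1 = (ln(S/K) + (r - q + 0.5*sigma^2) * T) / (sigma * sqrt(T)) = 1.92037601
d2 = d1 - sigma * sqrt(T) = 1.86037601
exp(-rT) = 0.98535825; exp(-qT) = 0.99004983
P = K * exp(-rT) * N(-d2) - S_0 * exp(-qT) * N(-d1)
N(-d1) = 0.02740521; N(-d2) = 0.03141617
P = 94.9500 * 0.98535825 * 0.03141617 - 105.8500 * 0.99004983 * 0.02740521 = 0.0673

Answer: Price = 0.0673


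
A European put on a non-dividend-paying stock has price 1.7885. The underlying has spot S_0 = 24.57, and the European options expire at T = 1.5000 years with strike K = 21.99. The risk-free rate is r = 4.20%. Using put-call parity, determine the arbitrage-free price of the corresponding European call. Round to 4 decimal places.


Put-call parity: C - P = S_0 * exp(-qT) - K * exp(-rT).
S_0 * exp(-qT) = 24.5700 * 1.00000000 = 24.57000000
K * exp(-rT) = 21.9900 * 0.93894347 = 20.64736699
C = P + S*exp(-qT) - K*exp(-rT)
C = 1.7885 + 24.57000000 - 20.64736699 = 5.7111

Answer: Call price = 5.7111


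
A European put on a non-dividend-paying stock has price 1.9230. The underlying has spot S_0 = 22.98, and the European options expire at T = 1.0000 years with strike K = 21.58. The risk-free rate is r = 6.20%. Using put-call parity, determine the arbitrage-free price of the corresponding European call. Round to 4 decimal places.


Answer: Call price = 4.6203

Derivation:
Put-call parity: C - P = S_0 * exp(-qT) - K * exp(-rT).
S_0 * exp(-qT) = 22.9800 * 1.00000000 = 22.98000000
K * exp(-rT) = 21.5800 * 0.93988289 = 20.28267270
C = P + S*exp(-qT) - K*exp(-rT)
C = 1.9230 + 22.98000000 - 20.28267270 = 4.6203


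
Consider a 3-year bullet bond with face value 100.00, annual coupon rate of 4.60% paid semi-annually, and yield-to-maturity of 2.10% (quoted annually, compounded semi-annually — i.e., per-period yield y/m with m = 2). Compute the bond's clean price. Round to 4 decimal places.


Coupon per period c = face * coupon_rate / m = 2.300000
Periods per year m = 2; per-period yield y/m = 0.010500
Number of cashflows N = 6
Cashflows (t years, CF_t, discount factor 1/(1+y/m)^(m*t), PV):
  t = 0.5000: CF_t = 2.300000, DF = 0.989609, PV = 2.276101
  t = 1.0000: CF_t = 2.300000, DF = 0.979326, PV = 2.252450
  t = 1.5000: CF_t = 2.300000, DF = 0.969150, PV = 2.229045
  t = 2.0000: CF_t = 2.300000, DF = 0.959080, PV = 2.205883
  t = 2.5000: CF_t = 2.300000, DF = 0.949114, PV = 2.182962
  t = 3.0000: CF_t = 102.300000, DF = 0.939252, PV = 96.085472
Price P = sum_t PV_t = 107.231914

Answer: Price = 107.2319


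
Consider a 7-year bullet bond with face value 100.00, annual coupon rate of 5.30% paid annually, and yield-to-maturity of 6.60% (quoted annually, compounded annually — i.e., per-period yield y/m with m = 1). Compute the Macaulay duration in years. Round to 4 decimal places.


Coupon per period c = face * coupon_rate / m = 5.300000
Periods per year m = 1; per-period yield y/m = 0.066000
Number of cashflows N = 7
Cashflows (t years, CF_t, discount factor 1/(1+y/m)^(m*t), PV):
  t = 1.0000: CF_t = 5.300000, DF = 0.938086, PV = 4.971857
  t = 2.0000: CF_t = 5.300000, DF = 0.880006, PV = 4.664031
  t = 3.0000: CF_t = 5.300000, DF = 0.825521, PV = 4.375264
  t = 4.0000: CF_t = 5.300000, DF = 0.774410, PV = 4.104375
  t = 5.0000: CF_t = 5.300000, DF = 0.726464, PV = 3.850258
  t = 6.0000: CF_t = 5.300000, DF = 0.681486, PV = 3.611874
  t = 7.0000: CF_t = 105.300000, DF = 0.639292, PV = 67.317494
Price P = sum_t PV_t = 92.895154
Macaulay numerator sum_t t * PV_t:
  t * PV_t at t = 1.0000: 4.971857
  t * PV_t at t = 2.0000: 9.328063
  t * PV_t at t = 3.0000: 13.125792
  t * PV_t at t = 4.0000: 16.417501
  t * PV_t at t = 5.0000: 19.251291
  t * PV_t at t = 6.0000: 21.671246
  t * PV_t at t = 7.0000: 471.222456
Macaulay duration D = (sum_t t * PV_t) / P = 555.988206 / 92.895154 = 5.985115

Answer: Macaulay duration = 5.9851 years


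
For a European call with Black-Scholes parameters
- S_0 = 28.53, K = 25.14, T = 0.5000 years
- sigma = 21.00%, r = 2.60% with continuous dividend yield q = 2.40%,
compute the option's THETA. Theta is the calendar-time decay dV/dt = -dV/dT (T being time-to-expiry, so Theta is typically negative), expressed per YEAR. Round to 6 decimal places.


Answer: Theta = -1.028506

Derivation:
d1 = 0.9328486820; d2 = 0.7843562580
phi(d1) = 0.2581945612; exp(-qT) = 0.9880717129; exp(-rT) = 0.9870841350
Theta = -S*exp(-qT)*phi(d1)*sigma/(2*sqrt(T)) - r*K*exp(-rT)*N(d2) + q*S*exp(-qT)*N(d1)
N(d1) = 0.8245509491; N(d2) = 0.7835844513; sqrt(T) = 0.7071067812
Term 1 = -28.5300 * 0.9880717129 * 0.2581945612 * 0.2100 / (2 * 0.7071067812) = -1.0807907635
Term 2 = -0.0260 * 25.1400 * 0.9870841350 * 0.7835844513 = -0.5055668654
Term 3 = 0.0240 * 28.5300 * 0.9880717129 * 0.8245509491 = 0.5578519757
Theta = -1.0807907635 + (-0.5055668654) + (0.5578519757) = -1.028506


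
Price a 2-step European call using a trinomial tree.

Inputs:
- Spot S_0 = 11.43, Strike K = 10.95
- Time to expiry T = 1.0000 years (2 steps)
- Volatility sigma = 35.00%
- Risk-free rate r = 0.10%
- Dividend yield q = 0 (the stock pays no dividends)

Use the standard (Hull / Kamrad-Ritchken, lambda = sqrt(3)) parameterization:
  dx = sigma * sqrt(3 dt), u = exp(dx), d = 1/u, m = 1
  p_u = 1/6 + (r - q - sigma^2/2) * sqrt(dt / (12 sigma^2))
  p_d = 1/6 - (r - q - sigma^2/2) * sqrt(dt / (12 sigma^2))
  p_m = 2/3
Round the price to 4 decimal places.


dt = T/N = 0.500000; dx = sigma*sqrt(3*dt) = 0.428661
u = exp(dx) = 1.535200; d = 1/u = 0.651381
p_u = 0.131528, p_m = 0.666667, p_d = 0.201805
Discount per step: exp(-r*dt) = 0.999500
Stock lattice S(k, j) with j the centered position index:
  k=0: S(0,+0) = 11.4300
  k=1: S(1,-1) = 7.4453; S(1,+0) = 11.4300; S(1,+1) = 17.5473
  k=2: S(2,-2) = 4.8497; S(2,-1) = 7.4453; S(2,+0) = 11.4300; S(2,+1) = 17.5473; S(2,+2) = 26.9387
Terminal payoffs V(N, j) = max(S_T - K, 0):
  V(2,-2) = 0.000000; V(2,-1) = 0.000000; V(2,+0) = 0.480000; V(2,+1) = 6.597337; V(2,+2) = 15.988672
Backward induction: V(k, j) = exp(-r*dt) * [p_u * V(k+1, j+1) + p_m * V(k+1, j) + p_d * V(k+1, j-1)]
  V(1,-1) = exp(-r*dt) * [p_u*0.480000 + p_m*0.000000 + p_d*0.000000] = 0.063102
  V(1,+0) = exp(-r*dt) * [p_u*6.597337 + p_m*0.480000 + p_d*0.000000] = 1.187142
  V(1,+1) = exp(-r*dt) * [p_u*15.988672 + p_m*6.597337 + p_d*0.480000] = 6.594753
  V(0,+0) = exp(-r*dt) * [p_u*6.594753 + p_m*1.187142 + p_d*0.063102] = 1.670722

Answer: Price = V(0,0) = 1.6707
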